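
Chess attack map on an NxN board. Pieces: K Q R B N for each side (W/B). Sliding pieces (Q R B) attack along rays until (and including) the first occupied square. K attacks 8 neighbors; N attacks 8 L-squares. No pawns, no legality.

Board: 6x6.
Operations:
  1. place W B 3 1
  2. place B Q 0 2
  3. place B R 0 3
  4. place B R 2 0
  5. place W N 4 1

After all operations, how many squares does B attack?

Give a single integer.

Answer: 26

Derivation:
Op 1: place WB@(3,1)
Op 2: place BQ@(0,2)
Op 3: place BR@(0,3)
Op 4: place BR@(2,0)
Op 5: place WN@(4,1)
Per-piece attacks for B:
  BQ@(0,2): attacks (0,3) (0,1) (0,0) (1,2) (2,2) (3,2) (4,2) (5,2) (1,3) (2,4) (3,5) (1,1) (2,0) [ray(0,1) blocked at (0,3); ray(1,-1) blocked at (2,0)]
  BR@(0,3): attacks (0,4) (0,5) (0,2) (1,3) (2,3) (3,3) (4,3) (5,3) [ray(0,-1) blocked at (0,2)]
  BR@(2,0): attacks (2,1) (2,2) (2,3) (2,4) (2,5) (3,0) (4,0) (5,0) (1,0) (0,0)
Union (26 distinct): (0,0) (0,1) (0,2) (0,3) (0,4) (0,5) (1,0) (1,1) (1,2) (1,3) (2,0) (2,1) (2,2) (2,3) (2,4) (2,5) (3,0) (3,2) (3,3) (3,5) (4,0) (4,2) (4,3) (5,0) (5,2) (5,3)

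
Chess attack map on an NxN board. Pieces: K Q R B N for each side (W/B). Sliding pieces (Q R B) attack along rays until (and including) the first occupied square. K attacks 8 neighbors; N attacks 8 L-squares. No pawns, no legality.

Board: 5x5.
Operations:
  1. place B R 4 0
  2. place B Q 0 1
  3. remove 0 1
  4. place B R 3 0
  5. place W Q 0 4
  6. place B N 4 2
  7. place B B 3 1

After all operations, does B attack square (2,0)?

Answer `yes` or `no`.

Answer: yes

Derivation:
Op 1: place BR@(4,0)
Op 2: place BQ@(0,1)
Op 3: remove (0,1)
Op 4: place BR@(3,0)
Op 5: place WQ@(0,4)
Op 6: place BN@(4,2)
Op 7: place BB@(3,1)
Per-piece attacks for B:
  BR@(3,0): attacks (3,1) (4,0) (2,0) (1,0) (0,0) [ray(0,1) blocked at (3,1); ray(1,0) blocked at (4,0)]
  BB@(3,1): attacks (4,2) (4,0) (2,2) (1,3) (0,4) (2,0) [ray(1,1) blocked at (4,2); ray(1,-1) blocked at (4,0); ray(-1,1) blocked at (0,4)]
  BR@(4,0): attacks (4,1) (4,2) (3,0) [ray(0,1) blocked at (4,2); ray(-1,0) blocked at (3,0)]
  BN@(4,2): attacks (3,4) (2,3) (3,0) (2,1)
B attacks (2,0): yes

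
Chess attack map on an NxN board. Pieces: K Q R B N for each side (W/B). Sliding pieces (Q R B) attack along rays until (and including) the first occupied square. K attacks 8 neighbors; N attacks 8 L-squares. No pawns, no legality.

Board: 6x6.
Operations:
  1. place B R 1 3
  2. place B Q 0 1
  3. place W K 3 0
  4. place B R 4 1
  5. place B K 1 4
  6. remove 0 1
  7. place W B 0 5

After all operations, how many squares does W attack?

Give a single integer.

Answer: 6

Derivation:
Op 1: place BR@(1,3)
Op 2: place BQ@(0,1)
Op 3: place WK@(3,0)
Op 4: place BR@(4,1)
Op 5: place BK@(1,4)
Op 6: remove (0,1)
Op 7: place WB@(0,5)
Per-piece attacks for W:
  WB@(0,5): attacks (1,4) [ray(1,-1) blocked at (1,4)]
  WK@(3,0): attacks (3,1) (4,0) (2,0) (4,1) (2,1)
Union (6 distinct): (1,4) (2,0) (2,1) (3,1) (4,0) (4,1)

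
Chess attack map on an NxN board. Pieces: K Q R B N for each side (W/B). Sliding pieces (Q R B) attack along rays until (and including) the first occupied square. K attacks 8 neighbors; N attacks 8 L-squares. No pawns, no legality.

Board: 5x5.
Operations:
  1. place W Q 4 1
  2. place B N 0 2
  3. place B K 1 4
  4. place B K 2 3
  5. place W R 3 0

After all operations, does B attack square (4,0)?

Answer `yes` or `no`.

Answer: no

Derivation:
Op 1: place WQ@(4,1)
Op 2: place BN@(0,2)
Op 3: place BK@(1,4)
Op 4: place BK@(2,3)
Op 5: place WR@(3,0)
Per-piece attacks for B:
  BN@(0,2): attacks (1,4) (2,3) (1,0) (2,1)
  BK@(1,4): attacks (1,3) (2,4) (0,4) (2,3) (0,3)
  BK@(2,3): attacks (2,4) (2,2) (3,3) (1,3) (3,4) (3,2) (1,4) (1,2)
B attacks (4,0): no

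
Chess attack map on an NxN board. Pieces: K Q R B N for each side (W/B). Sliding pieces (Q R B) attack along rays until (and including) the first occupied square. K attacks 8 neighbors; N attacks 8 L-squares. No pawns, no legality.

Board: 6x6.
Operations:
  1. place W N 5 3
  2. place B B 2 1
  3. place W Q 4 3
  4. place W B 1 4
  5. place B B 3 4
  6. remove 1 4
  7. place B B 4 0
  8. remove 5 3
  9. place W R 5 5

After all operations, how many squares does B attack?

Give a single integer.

Answer: 15

Derivation:
Op 1: place WN@(5,3)
Op 2: place BB@(2,1)
Op 3: place WQ@(4,3)
Op 4: place WB@(1,4)
Op 5: place BB@(3,4)
Op 6: remove (1,4)
Op 7: place BB@(4,0)
Op 8: remove (5,3)
Op 9: place WR@(5,5)
Per-piece attacks for B:
  BB@(2,1): attacks (3,2) (4,3) (3,0) (1,2) (0,3) (1,0) [ray(1,1) blocked at (4,3)]
  BB@(3,4): attacks (4,5) (4,3) (2,5) (2,3) (1,2) (0,1) [ray(1,-1) blocked at (4,3)]
  BB@(4,0): attacks (5,1) (3,1) (2,2) (1,3) (0,4)
Union (15 distinct): (0,1) (0,3) (0,4) (1,0) (1,2) (1,3) (2,2) (2,3) (2,5) (3,0) (3,1) (3,2) (4,3) (4,5) (5,1)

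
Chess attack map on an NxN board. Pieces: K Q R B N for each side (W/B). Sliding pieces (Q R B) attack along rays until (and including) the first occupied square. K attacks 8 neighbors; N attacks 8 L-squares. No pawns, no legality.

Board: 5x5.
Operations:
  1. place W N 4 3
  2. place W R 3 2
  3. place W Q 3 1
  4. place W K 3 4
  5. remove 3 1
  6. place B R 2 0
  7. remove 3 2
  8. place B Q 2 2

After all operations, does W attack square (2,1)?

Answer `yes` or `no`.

Answer: no

Derivation:
Op 1: place WN@(4,3)
Op 2: place WR@(3,2)
Op 3: place WQ@(3,1)
Op 4: place WK@(3,4)
Op 5: remove (3,1)
Op 6: place BR@(2,0)
Op 7: remove (3,2)
Op 8: place BQ@(2,2)
Per-piece attacks for W:
  WK@(3,4): attacks (3,3) (4,4) (2,4) (4,3) (2,3)
  WN@(4,3): attacks (2,4) (3,1) (2,2)
W attacks (2,1): no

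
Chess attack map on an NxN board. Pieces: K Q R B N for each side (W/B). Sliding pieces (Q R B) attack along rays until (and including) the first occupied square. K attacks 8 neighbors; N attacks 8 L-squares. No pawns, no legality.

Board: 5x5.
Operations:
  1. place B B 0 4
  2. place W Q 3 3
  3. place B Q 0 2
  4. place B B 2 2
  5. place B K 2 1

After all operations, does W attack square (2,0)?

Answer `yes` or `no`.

Op 1: place BB@(0,4)
Op 2: place WQ@(3,3)
Op 3: place BQ@(0,2)
Op 4: place BB@(2,2)
Op 5: place BK@(2,1)
Per-piece attacks for W:
  WQ@(3,3): attacks (3,4) (3,2) (3,1) (3,0) (4,3) (2,3) (1,3) (0,3) (4,4) (4,2) (2,4) (2,2) [ray(-1,-1) blocked at (2,2)]
W attacks (2,0): no

Answer: no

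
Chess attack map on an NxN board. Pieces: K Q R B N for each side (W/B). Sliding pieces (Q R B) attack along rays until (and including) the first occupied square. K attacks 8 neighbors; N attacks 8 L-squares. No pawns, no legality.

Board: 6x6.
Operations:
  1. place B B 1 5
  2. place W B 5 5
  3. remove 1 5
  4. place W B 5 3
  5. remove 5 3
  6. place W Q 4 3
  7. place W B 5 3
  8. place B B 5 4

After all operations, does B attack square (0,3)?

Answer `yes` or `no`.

Op 1: place BB@(1,5)
Op 2: place WB@(5,5)
Op 3: remove (1,5)
Op 4: place WB@(5,3)
Op 5: remove (5,3)
Op 6: place WQ@(4,3)
Op 7: place WB@(5,3)
Op 8: place BB@(5,4)
Per-piece attacks for B:
  BB@(5,4): attacks (4,5) (4,3) [ray(-1,-1) blocked at (4,3)]
B attacks (0,3): no

Answer: no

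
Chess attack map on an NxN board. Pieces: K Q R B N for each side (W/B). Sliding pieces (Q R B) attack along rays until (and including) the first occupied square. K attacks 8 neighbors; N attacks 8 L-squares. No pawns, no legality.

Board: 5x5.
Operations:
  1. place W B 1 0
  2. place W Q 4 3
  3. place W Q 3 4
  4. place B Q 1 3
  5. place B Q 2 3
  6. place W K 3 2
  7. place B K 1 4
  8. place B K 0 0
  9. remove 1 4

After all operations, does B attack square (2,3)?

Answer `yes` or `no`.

Answer: yes

Derivation:
Op 1: place WB@(1,0)
Op 2: place WQ@(4,3)
Op 3: place WQ@(3,4)
Op 4: place BQ@(1,3)
Op 5: place BQ@(2,3)
Op 6: place WK@(3,2)
Op 7: place BK@(1,4)
Op 8: place BK@(0,0)
Op 9: remove (1,4)
Per-piece attacks for B:
  BK@(0,0): attacks (0,1) (1,0) (1,1)
  BQ@(1,3): attacks (1,4) (1,2) (1,1) (1,0) (2,3) (0,3) (2,4) (2,2) (3,1) (4,0) (0,4) (0,2) [ray(0,-1) blocked at (1,0); ray(1,0) blocked at (2,3)]
  BQ@(2,3): attacks (2,4) (2,2) (2,1) (2,0) (3,3) (4,3) (1,3) (3,4) (3,2) (1,4) (1,2) (0,1) [ray(1,0) blocked at (4,3); ray(-1,0) blocked at (1,3); ray(1,1) blocked at (3,4); ray(1,-1) blocked at (3,2)]
B attacks (2,3): yes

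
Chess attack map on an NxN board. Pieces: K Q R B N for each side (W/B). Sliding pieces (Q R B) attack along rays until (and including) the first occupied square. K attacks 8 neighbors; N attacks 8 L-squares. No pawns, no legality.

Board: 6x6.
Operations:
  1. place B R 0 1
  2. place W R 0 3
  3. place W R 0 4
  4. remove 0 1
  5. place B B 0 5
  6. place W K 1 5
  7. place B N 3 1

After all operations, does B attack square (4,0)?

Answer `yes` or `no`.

Answer: no

Derivation:
Op 1: place BR@(0,1)
Op 2: place WR@(0,3)
Op 3: place WR@(0,4)
Op 4: remove (0,1)
Op 5: place BB@(0,5)
Op 6: place WK@(1,5)
Op 7: place BN@(3,1)
Per-piece attacks for B:
  BB@(0,5): attacks (1,4) (2,3) (3,2) (4,1) (5,0)
  BN@(3,1): attacks (4,3) (5,2) (2,3) (1,2) (5,0) (1,0)
B attacks (4,0): no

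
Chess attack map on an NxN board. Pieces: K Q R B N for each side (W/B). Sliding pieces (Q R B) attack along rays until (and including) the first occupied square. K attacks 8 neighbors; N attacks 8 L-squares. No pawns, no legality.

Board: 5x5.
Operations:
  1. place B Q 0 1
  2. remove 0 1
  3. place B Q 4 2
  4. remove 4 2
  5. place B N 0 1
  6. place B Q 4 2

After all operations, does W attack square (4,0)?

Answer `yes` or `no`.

Op 1: place BQ@(0,1)
Op 2: remove (0,1)
Op 3: place BQ@(4,2)
Op 4: remove (4,2)
Op 5: place BN@(0,1)
Op 6: place BQ@(4,2)
Per-piece attacks for W:
W attacks (4,0): no

Answer: no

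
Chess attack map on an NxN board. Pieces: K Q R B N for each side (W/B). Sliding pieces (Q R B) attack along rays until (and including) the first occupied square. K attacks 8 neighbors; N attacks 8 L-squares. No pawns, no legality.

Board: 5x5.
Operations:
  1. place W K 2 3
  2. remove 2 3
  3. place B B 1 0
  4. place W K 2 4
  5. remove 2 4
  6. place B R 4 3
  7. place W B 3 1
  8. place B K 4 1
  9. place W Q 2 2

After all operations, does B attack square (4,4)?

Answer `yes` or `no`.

Op 1: place WK@(2,3)
Op 2: remove (2,3)
Op 3: place BB@(1,0)
Op 4: place WK@(2,4)
Op 5: remove (2,4)
Op 6: place BR@(4,3)
Op 7: place WB@(3,1)
Op 8: place BK@(4,1)
Op 9: place WQ@(2,2)
Per-piece attacks for B:
  BB@(1,0): attacks (2,1) (3,2) (4,3) (0,1) [ray(1,1) blocked at (4,3)]
  BK@(4,1): attacks (4,2) (4,0) (3,1) (3,2) (3,0)
  BR@(4,3): attacks (4,4) (4,2) (4,1) (3,3) (2,3) (1,3) (0,3) [ray(0,-1) blocked at (4,1)]
B attacks (4,4): yes

Answer: yes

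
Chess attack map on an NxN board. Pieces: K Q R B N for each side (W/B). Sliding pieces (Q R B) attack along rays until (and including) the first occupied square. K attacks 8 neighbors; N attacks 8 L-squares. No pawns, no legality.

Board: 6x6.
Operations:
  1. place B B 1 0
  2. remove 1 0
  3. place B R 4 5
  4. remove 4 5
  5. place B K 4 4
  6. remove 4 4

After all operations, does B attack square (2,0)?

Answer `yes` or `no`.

Op 1: place BB@(1,0)
Op 2: remove (1,0)
Op 3: place BR@(4,5)
Op 4: remove (4,5)
Op 5: place BK@(4,4)
Op 6: remove (4,4)
Per-piece attacks for B:
B attacks (2,0): no

Answer: no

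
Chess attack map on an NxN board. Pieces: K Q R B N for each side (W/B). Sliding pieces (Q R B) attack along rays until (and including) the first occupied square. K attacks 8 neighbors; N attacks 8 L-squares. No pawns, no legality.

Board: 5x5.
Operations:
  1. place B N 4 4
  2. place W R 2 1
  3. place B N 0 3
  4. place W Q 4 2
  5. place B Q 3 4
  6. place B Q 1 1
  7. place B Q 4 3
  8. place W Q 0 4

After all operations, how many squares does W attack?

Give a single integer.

Answer: 17

Derivation:
Op 1: place BN@(4,4)
Op 2: place WR@(2,1)
Op 3: place BN@(0,3)
Op 4: place WQ@(4,2)
Op 5: place BQ@(3,4)
Op 6: place BQ@(1,1)
Op 7: place BQ@(4,3)
Op 8: place WQ@(0,4)
Per-piece attacks for W:
  WQ@(0,4): attacks (0,3) (1,4) (2,4) (3,4) (1,3) (2,2) (3,1) (4,0) [ray(0,-1) blocked at (0,3); ray(1,0) blocked at (3,4)]
  WR@(2,1): attacks (2,2) (2,3) (2,4) (2,0) (3,1) (4,1) (1,1) [ray(-1,0) blocked at (1,1)]
  WQ@(4,2): attacks (4,3) (4,1) (4,0) (3,2) (2,2) (1,2) (0,2) (3,3) (2,4) (3,1) (2,0) [ray(0,1) blocked at (4,3)]
Union (17 distinct): (0,2) (0,3) (1,1) (1,2) (1,3) (1,4) (2,0) (2,2) (2,3) (2,4) (3,1) (3,2) (3,3) (3,4) (4,0) (4,1) (4,3)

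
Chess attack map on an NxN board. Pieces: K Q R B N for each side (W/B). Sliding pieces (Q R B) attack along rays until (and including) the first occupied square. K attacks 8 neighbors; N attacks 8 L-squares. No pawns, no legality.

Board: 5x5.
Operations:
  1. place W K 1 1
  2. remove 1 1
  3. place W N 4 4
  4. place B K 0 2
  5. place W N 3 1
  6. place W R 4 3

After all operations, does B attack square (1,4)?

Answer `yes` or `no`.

Op 1: place WK@(1,1)
Op 2: remove (1,1)
Op 3: place WN@(4,4)
Op 4: place BK@(0,2)
Op 5: place WN@(3,1)
Op 6: place WR@(4,3)
Per-piece attacks for B:
  BK@(0,2): attacks (0,3) (0,1) (1,2) (1,3) (1,1)
B attacks (1,4): no

Answer: no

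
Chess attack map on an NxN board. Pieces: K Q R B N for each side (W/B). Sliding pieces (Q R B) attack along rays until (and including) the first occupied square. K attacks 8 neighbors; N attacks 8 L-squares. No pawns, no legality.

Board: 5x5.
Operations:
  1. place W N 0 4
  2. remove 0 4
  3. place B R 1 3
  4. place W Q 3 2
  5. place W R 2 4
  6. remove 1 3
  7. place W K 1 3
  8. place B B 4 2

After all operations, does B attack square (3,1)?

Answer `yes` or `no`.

Op 1: place WN@(0,4)
Op 2: remove (0,4)
Op 3: place BR@(1,3)
Op 4: place WQ@(3,2)
Op 5: place WR@(2,4)
Op 6: remove (1,3)
Op 7: place WK@(1,3)
Op 8: place BB@(4,2)
Per-piece attacks for B:
  BB@(4,2): attacks (3,3) (2,4) (3,1) (2,0) [ray(-1,1) blocked at (2,4)]
B attacks (3,1): yes

Answer: yes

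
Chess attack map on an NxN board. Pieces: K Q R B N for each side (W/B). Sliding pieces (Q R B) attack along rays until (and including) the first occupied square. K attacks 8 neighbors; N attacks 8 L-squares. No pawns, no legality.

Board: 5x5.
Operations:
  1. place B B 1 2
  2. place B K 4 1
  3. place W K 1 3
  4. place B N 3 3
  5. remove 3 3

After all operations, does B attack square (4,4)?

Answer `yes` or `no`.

Answer: no

Derivation:
Op 1: place BB@(1,2)
Op 2: place BK@(4,1)
Op 3: place WK@(1,3)
Op 4: place BN@(3,3)
Op 5: remove (3,3)
Per-piece attacks for B:
  BB@(1,2): attacks (2,3) (3,4) (2,1) (3,0) (0,3) (0,1)
  BK@(4,1): attacks (4,2) (4,0) (3,1) (3,2) (3,0)
B attacks (4,4): no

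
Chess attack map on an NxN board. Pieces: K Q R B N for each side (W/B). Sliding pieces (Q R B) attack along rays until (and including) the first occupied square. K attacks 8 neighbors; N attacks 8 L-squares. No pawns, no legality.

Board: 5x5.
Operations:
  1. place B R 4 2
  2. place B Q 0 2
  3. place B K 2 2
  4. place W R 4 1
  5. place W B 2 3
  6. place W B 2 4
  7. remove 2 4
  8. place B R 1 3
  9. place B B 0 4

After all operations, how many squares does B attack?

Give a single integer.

Answer: 19

Derivation:
Op 1: place BR@(4,2)
Op 2: place BQ@(0,2)
Op 3: place BK@(2,2)
Op 4: place WR@(4,1)
Op 5: place WB@(2,3)
Op 6: place WB@(2,4)
Op 7: remove (2,4)
Op 8: place BR@(1,3)
Op 9: place BB@(0,4)
Per-piece attacks for B:
  BQ@(0,2): attacks (0,3) (0,4) (0,1) (0,0) (1,2) (2,2) (1,3) (1,1) (2,0) [ray(0,1) blocked at (0,4); ray(1,0) blocked at (2,2); ray(1,1) blocked at (1,3)]
  BB@(0,4): attacks (1,3) [ray(1,-1) blocked at (1,3)]
  BR@(1,3): attacks (1,4) (1,2) (1,1) (1,0) (2,3) (0,3) [ray(1,0) blocked at (2,3)]
  BK@(2,2): attacks (2,3) (2,1) (3,2) (1,2) (3,3) (3,1) (1,3) (1,1)
  BR@(4,2): attacks (4,3) (4,4) (4,1) (3,2) (2,2) [ray(0,-1) blocked at (4,1); ray(-1,0) blocked at (2,2)]
Union (19 distinct): (0,0) (0,1) (0,3) (0,4) (1,0) (1,1) (1,2) (1,3) (1,4) (2,0) (2,1) (2,2) (2,3) (3,1) (3,2) (3,3) (4,1) (4,3) (4,4)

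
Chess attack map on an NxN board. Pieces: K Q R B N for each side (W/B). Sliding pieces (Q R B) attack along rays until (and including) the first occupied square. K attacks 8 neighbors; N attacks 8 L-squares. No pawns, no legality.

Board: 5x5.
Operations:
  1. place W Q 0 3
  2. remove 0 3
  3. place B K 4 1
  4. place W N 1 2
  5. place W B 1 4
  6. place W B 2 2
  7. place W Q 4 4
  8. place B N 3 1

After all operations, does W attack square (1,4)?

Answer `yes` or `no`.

Op 1: place WQ@(0,3)
Op 2: remove (0,3)
Op 3: place BK@(4,1)
Op 4: place WN@(1,2)
Op 5: place WB@(1,4)
Op 6: place WB@(2,2)
Op 7: place WQ@(4,4)
Op 8: place BN@(3,1)
Per-piece attacks for W:
  WN@(1,2): attacks (2,4) (3,3) (0,4) (2,0) (3,1) (0,0)
  WB@(1,4): attacks (2,3) (3,2) (4,1) (0,3) [ray(1,-1) blocked at (4,1)]
  WB@(2,2): attacks (3,3) (4,4) (3,1) (1,3) (0,4) (1,1) (0,0) [ray(1,1) blocked at (4,4); ray(1,-1) blocked at (3,1)]
  WQ@(4,4): attacks (4,3) (4,2) (4,1) (3,4) (2,4) (1,4) (3,3) (2,2) [ray(0,-1) blocked at (4,1); ray(-1,0) blocked at (1,4); ray(-1,-1) blocked at (2,2)]
W attacks (1,4): yes

Answer: yes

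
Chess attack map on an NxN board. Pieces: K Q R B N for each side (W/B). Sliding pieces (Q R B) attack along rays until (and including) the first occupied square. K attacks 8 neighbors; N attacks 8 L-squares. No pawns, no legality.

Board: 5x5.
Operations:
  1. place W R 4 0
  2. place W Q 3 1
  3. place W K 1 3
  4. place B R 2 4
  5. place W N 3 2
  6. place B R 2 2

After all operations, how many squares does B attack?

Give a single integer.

Answer: 12

Derivation:
Op 1: place WR@(4,0)
Op 2: place WQ@(3,1)
Op 3: place WK@(1,3)
Op 4: place BR@(2,4)
Op 5: place WN@(3,2)
Op 6: place BR@(2,2)
Per-piece attacks for B:
  BR@(2,2): attacks (2,3) (2,4) (2,1) (2,0) (3,2) (1,2) (0,2) [ray(0,1) blocked at (2,4); ray(1,0) blocked at (3,2)]
  BR@(2,4): attacks (2,3) (2,2) (3,4) (4,4) (1,4) (0,4) [ray(0,-1) blocked at (2,2)]
Union (12 distinct): (0,2) (0,4) (1,2) (1,4) (2,0) (2,1) (2,2) (2,3) (2,4) (3,2) (3,4) (4,4)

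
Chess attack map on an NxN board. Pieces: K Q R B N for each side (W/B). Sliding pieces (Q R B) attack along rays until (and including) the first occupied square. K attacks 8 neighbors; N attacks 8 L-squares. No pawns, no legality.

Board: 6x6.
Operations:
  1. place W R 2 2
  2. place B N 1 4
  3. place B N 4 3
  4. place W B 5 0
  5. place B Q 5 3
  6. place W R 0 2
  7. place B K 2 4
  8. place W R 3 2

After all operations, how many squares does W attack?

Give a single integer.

Answer: 21

Derivation:
Op 1: place WR@(2,2)
Op 2: place BN@(1,4)
Op 3: place BN@(4,3)
Op 4: place WB@(5,0)
Op 5: place BQ@(5,3)
Op 6: place WR@(0,2)
Op 7: place BK@(2,4)
Op 8: place WR@(3,2)
Per-piece attacks for W:
  WR@(0,2): attacks (0,3) (0,4) (0,5) (0,1) (0,0) (1,2) (2,2) [ray(1,0) blocked at (2,2)]
  WR@(2,2): attacks (2,3) (2,4) (2,1) (2,0) (3,2) (1,2) (0,2) [ray(0,1) blocked at (2,4); ray(1,0) blocked at (3,2); ray(-1,0) blocked at (0,2)]
  WR@(3,2): attacks (3,3) (3,4) (3,5) (3,1) (3,0) (4,2) (5,2) (2,2) [ray(-1,0) blocked at (2,2)]
  WB@(5,0): attacks (4,1) (3,2) [ray(-1,1) blocked at (3,2)]
Union (21 distinct): (0,0) (0,1) (0,2) (0,3) (0,4) (0,5) (1,2) (2,0) (2,1) (2,2) (2,3) (2,4) (3,0) (3,1) (3,2) (3,3) (3,4) (3,5) (4,1) (4,2) (5,2)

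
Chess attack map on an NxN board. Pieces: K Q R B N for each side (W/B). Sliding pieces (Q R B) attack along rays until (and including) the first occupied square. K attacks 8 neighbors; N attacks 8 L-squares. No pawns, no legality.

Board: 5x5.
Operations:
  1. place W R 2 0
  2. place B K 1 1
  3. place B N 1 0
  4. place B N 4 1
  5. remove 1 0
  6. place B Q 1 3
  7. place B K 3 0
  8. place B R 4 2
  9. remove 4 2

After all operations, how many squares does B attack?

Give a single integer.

Answer: 19

Derivation:
Op 1: place WR@(2,0)
Op 2: place BK@(1,1)
Op 3: place BN@(1,0)
Op 4: place BN@(4,1)
Op 5: remove (1,0)
Op 6: place BQ@(1,3)
Op 7: place BK@(3,0)
Op 8: place BR@(4,2)
Op 9: remove (4,2)
Per-piece attacks for B:
  BK@(1,1): attacks (1,2) (1,0) (2,1) (0,1) (2,2) (2,0) (0,2) (0,0)
  BQ@(1,3): attacks (1,4) (1,2) (1,1) (2,3) (3,3) (4,3) (0,3) (2,4) (2,2) (3,1) (4,0) (0,4) (0,2) [ray(0,-1) blocked at (1,1)]
  BK@(3,0): attacks (3,1) (4,0) (2,0) (4,1) (2,1)
  BN@(4,1): attacks (3,3) (2,2) (2,0)
Union (19 distinct): (0,0) (0,1) (0,2) (0,3) (0,4) (1,0) (1,1) (1,2) (1,4) (2,0) (2,1) (2,2) (2,3) (2,4) (3,1) (3,3) (4,0) (4,1) (4,3)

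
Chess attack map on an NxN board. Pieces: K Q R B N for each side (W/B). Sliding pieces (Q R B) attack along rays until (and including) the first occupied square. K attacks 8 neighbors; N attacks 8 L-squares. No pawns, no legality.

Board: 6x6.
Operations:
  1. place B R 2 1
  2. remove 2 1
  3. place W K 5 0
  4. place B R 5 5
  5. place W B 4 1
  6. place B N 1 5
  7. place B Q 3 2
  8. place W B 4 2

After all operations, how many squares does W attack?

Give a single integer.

Op 1: place BR@(2,1)
Op 2: remove (2,1)
Op 3: place WK@(5,0)
Op 4: place BR@(5,5)
Op 5: place WB@(4,1)
Op 6: place BN@(1,5)
Op 7: place BQ@(3,2)
Op 8: place WB@(4,2)
Per-piece attacks for W:
  WB@(4,1): attacks (5,2) (5,0) (3,2) (3,0) [ray(1,-1) blocked at (5,0); ray(-1,1) blocked at (3,2)]
  WB@(4,2): attacks (5,3) (5,1) (3,3) (2,4) (1,5) (3,1) (2,0) [ray(-1,1) blocked at (1,5)]
  WK@(5,0): attacks (5,1) (4,0) (4,1)
Union (13 distinct): (1,5) (2,0) (2,4) (3,0) (3,1) (3,2) (3,3) (4,0) (4,1) (5,0) (5,1) (5,2) (5,3)

Answer: 13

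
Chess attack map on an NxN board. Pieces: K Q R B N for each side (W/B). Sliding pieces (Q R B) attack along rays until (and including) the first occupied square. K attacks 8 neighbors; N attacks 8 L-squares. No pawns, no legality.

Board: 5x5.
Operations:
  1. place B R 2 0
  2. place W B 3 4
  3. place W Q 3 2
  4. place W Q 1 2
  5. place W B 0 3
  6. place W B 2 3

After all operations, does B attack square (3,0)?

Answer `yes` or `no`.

Answer: yes

Derivation:
Op 1: place BR@(2,0)
Op 2: place WB@(3,4)
Op 3: place WQ@(3,2)
Op 4: place WQ@(1,2)
Op 5: place WB@(0,3)
Op 6: place WB@(2,3)
Per-piece attacks for B:
  BR@(2,0): attacks (2,1) (2,2) (2,3) (3,0) (4,0) (1,0) (0,0) [ray(0,1) blocked at (2,3)]
B attacks (3,0): yes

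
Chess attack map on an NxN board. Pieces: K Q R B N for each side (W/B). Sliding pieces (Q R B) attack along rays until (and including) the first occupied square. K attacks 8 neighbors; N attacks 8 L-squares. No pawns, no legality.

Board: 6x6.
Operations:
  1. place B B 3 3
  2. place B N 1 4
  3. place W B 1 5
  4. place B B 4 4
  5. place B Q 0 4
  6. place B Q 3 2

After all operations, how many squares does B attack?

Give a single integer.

Answer: 30

Derivation:
Op 1: place BB@(3,3)
Op 2: place BN@(1,4)
Op 3: place WB@(1,5)
Op 4: place BB@(4,4)
Op 5: place BQ@(0,4)
Op 6: place BQ@(3,2)
Per-piece attacks for B:
  BQ@(0,4): attacks (0,5) (0,3) (0,2) (0,1) (0,0) (1,4) (1,5) (1,3) (2,2) (3,1) (4,0) [ray(1,0) blocked at (1,4); ray(1,1) blocked at (1,5)]
  BN@(1,4): attacks (3,5) (2,2) (3,3) (0,2)
  BQ@(3,2): attacks (3,3) (3,1) (3,0) (4,2) (5,2) (2,2) (1,2) (0,2) (4,3) (5,4) (4,1) (5,0) (2,3) (1,4) (2,1) (1,0) [ray(0,1) blocked at (3,3); ray(-1,1) blocked at (1,4)]
  BB@(3,3): attacks (4,4) (4,2) (5,1) (2,4) (1,5) (2,2) (1,1) (0,0) [ray(1,1) blocked at (4,4); ray(-1,1) blocked at (1,5)]
  BB@(4,4): attacks (5,5) (5,3) (3,5) (3,3) [ray(-1,-1) blocked at (3,3)]
Union (30 distinct): (0,0) (0,1) (0,2) (0,3) (0,5) (1,0) (1,1) (1,2) (1,3) (1,4) (1,5) (2,1) (2,2) (2,3) (2,4) (3,0) (3,1) (3,3) (3,5) (4,0) (4,1) (4,2) (4,3) (4,4) (5,0) (5,1) (5,2) (5,3) (5,4) (5,5)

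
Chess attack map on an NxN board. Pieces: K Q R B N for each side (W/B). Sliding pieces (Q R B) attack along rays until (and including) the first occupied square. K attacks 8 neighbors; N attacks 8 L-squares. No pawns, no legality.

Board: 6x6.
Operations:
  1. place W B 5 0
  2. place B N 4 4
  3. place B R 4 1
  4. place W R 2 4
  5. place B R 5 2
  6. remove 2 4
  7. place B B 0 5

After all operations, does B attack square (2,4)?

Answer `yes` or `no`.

Op 1: place WB@(5,0)
Op 2: place BN@(4,4)
Op 3: place BR@(4,1)
Op 4: place WR@(2,4)
Op 5: place BR@(5,2)
Op 6: remove (2,4)
Op 7: place BB@(0,5)
Per-piece attacks for B:
  BB@(0,5): attacks (1,4) (2,3) (3,2) (4,1) [ray(1,-1) blocked at (4,1)]
  BR@(4,1): attacks (4,2) (4,3) (4,4) (4,0) (5,1) (3,1) (2,1) (1,1) (0,1) [ray(0,1) blocked at (4,4)]
  BN@(4,4): attacks (2,5) (5,2) (3,2) (2,3)
  BR@(5,2): attacks (5,3) (5,4) (5,5) (5,1) (5,0) (4,2) (3,2) (2,2) (1,2) (0,2) [ray(0,-1) blocked at (5,0)]
B attacks (2,4): no

Answer: no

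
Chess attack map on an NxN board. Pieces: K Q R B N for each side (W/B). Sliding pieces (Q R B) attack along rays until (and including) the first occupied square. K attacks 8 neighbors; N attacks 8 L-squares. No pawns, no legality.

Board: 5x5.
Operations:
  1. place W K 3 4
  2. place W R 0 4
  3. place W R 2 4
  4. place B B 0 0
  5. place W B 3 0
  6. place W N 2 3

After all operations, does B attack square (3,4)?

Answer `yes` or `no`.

Op 1: place WK@(3,4)
Op 2: place WR@(0,4)
Op 3: place WR@(2,4)
Op 4: place BB@(0,0)
Op 5: place WB@(3,0)
Op 6: place WN@(2,3)
Per-piece attacks for B:
  BB@(0,0): attacks (1,1) (2,2) (3,3) (4,4)
B attacks (3,4): no

Answer: no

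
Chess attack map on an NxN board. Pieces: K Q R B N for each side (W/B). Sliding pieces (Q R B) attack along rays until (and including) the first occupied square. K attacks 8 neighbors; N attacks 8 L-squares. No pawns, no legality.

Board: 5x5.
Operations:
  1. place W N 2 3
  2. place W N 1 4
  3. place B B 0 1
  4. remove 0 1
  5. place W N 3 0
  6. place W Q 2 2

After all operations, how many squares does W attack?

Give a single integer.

Answer: 16

Derivation:
Op 1: place WN@(2,3)
Op 2: place WN@(1,4)
Op 3: place BB@(0,1)
Op 4: remove (0,1)
Op 5: place WN@(3,0)
Op 6: place WQ@(2,2)
Per-piece attacks for W:
  WN@(1,4): attacks (2,2) (3,3) (0,2)
  WQ@(2,2): attacks (2,3) (2,1) (2,0) (3,2) (4,2) (1,2) (0,2) (3,3) (4,4) (3,1) (4,0) (1,3) (0,4) (1,1) (0,0) [ray(0,1) blocked at (2,3)]
  WN@(2,3): attacks (4,4) (0,4) (3,1) (4,2) (1,1) (0,2)
  WN@(3,0): attacks (4,2) (2,2) (1,1)
Union (16 distinct): (0,0) (0,2) (0,4) (1,1) (1,2) (1,3) (2,0) (2,1) (2,2) (2,3) (3,1) (3,2) (3,3) (4,0) (4,2) (4,4)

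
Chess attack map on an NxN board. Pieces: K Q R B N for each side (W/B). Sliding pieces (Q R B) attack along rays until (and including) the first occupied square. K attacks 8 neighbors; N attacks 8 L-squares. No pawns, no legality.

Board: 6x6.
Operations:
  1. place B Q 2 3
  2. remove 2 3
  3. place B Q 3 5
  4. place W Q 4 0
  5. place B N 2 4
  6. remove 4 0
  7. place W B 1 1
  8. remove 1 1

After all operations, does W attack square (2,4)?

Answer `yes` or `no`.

Answer: no

Derivation:
Op 1: place BQ@(2,3)
Op 2: remove (2,3)
Op 3: place BQ@(3,5)
Op 4: place WQ@(4,0)
Op 5: place BN@(2,4)
Op 6: remove (4,0)
Op 7: place WB@(1,1)
Op 8: remove (1,1)
Per-piece attacks for W:
W attacks (2,4): no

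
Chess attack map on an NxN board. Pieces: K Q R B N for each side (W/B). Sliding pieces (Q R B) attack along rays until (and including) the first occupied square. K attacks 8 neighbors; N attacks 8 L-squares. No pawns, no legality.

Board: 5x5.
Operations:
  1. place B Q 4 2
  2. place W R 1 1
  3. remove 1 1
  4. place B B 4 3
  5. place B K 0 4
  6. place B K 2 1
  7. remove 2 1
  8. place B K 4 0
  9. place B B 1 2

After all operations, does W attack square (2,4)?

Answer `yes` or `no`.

Op 1: place BQ@(4,2)
Op 2: place WR@(1,1)
Op 3: remove (1,1)
Op 4: place BB@(4,3)
Op 5: place BK@(0,4)
Op 6: place BK@(2,1)
Op 7: remove (2,1)
Op 8: place BK@(4,0)
Op 9: place BB@(1,2)
Per-piece attacks for W:
W attacks (2,4): no

Answer: no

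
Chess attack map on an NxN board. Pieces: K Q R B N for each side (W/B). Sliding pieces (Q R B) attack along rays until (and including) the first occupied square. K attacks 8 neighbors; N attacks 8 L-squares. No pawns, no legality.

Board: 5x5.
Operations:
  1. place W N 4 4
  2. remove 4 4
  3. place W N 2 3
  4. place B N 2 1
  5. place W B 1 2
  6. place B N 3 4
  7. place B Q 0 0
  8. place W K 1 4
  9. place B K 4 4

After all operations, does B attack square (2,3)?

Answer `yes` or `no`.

Answer: no

Derivation:
Op 1: place WN@(4,4)
Op 2: remove (4,4)
Op 3: place WN@(2,3)
Op 4: place BN@(2,1)
Op 5: place WB@(1,2)
Op 6: place BN@(3,4)
Op 7: place BQ@(0,0)
Op 8: place WK@(1,4)
Op 9: place BK@(4,4)
Per-piece attacks for B:
  BQ@(0,0): attacks (0,1) (0,2) (0,3) (0,4) (1,0) (2,0) (3,0) (4,0) (1,1) (2,2) (3,3) (4,4) [ray(1,1) blocked at (4,4)]
  BN@(2,1): attacks (3,3) (4,2) (1,3) (0,2) (4,0) (0,0)
  BN@(3,4): attacks (4,2) (2,2) (1,3)
  BK@(4,4): attacks (4,3) (3,4) (3,3)
B attacks (2,3): no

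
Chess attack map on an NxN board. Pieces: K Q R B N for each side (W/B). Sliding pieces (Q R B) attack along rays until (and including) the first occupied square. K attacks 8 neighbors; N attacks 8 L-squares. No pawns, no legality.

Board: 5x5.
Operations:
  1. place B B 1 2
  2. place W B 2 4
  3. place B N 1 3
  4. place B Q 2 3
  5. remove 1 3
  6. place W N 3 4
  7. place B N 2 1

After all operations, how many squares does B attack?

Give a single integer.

Answer: 18

Derivation:
Op 1: place BB@(1,2)
Op 2: place WB@(2,4)
Op 3: place BN@(1,3)
Op 4: place BQ@(2,3)
Op 5: remove (1,3)
Op 6: place WN@(3,4)
Op 7: place BN@(2,1)
Per-piece attacks for B:
  BB@(1,2): attacks (2,3) (2,1) (0,3) (0,1) [ray(1,1) blocked at (2,3); ray(1,-1) blocked at (2,1)]
  BN@(2,1): attacks (3,3) (4,2) (1,3) (0,2) (4,0) (0,0)
  BQ@(2,3): attacks (2,4) (2,2) (2,1) (3,3) (4,3) (1,3) (0,3) (3,4) (3,2) (4,1) (1,4) (1,2) [ray(0,1) blocked at (2,4); ray(0,-1) blocked at (2,1); ray(1,1) blocked at (3,4); ray(-1,-1) blocked at (1,2)]
Union (18 distinct): (0,0) (0,1) (0,2) (0,3) (1,2) (1,3) (1,4) (2,1) (2,2) (2,3) (2,4) (3,2) (3,3) (3,4) (4,0) (4,1) (4,2) (4,3)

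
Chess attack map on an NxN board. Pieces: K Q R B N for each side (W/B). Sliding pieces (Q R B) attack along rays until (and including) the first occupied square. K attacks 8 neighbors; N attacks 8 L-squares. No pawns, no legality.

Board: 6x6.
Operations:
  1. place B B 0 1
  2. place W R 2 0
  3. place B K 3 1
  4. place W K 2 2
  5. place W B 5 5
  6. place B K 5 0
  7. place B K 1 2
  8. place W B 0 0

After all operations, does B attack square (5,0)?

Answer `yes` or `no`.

Answer: no

Derivation:
Op 1: place BB@(0,1)
Op 2: place WR@(2,0)
Op 3: place BK@(3,1)
Op 4: place WK@(2,2)
Op 5: place WB@(5,5)
Op 6: place BK@(5,0)
Op 7: place BK@(1,2)
Op 8: place WB@(0,0)
Per-piece attacks for B:
  BB@(0,1): attacks (1,2) (1,0) [ray(1,1) blocked at (1,2)]
  BK@(1,2): attacks (1,3) (1,1) (2,2) (0,2) (2,3) (2,1) (0,3) (0,1)
  BK@(3,1): attacks (3,2) (3,0) (4,1) (2,1) (4,2) (4,0) (2,2) (2,0)
  BK@(5,0): attacks (5,1) (4,0) (4,1)
B attacks (5,0): no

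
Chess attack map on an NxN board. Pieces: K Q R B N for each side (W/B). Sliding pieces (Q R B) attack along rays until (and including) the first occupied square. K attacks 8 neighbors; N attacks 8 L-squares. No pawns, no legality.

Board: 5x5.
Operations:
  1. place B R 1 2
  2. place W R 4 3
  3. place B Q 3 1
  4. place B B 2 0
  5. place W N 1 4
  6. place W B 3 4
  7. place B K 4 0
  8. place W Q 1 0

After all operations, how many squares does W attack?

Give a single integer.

Op 1: place BR@(1,2)
Op 2: place WR@(4,3)
Op 3: place BQ@(3,1)
Op 4: place BB@(2,0)
Op 5: place WN@(1,4)
Op 6: place WB@(3,4)
Op 7: place BK@(4,0)
Op 8: place WQ@(1,0)
Per-piece attacks for W:
  WQ@(1,0): attacks (1,1) (1,2) (2,0) (0,0) (2,1) (3,2) (4,3) (0,1) [ray(0,1) blocked at (1,2); ray(1,0) blocked at (2,0); ray(1,1) blocked at (4,3)]
  WN@(1,4): attacks (2,2) (3,3) (0,2)
  WB@(3,4): attacks (4,3) (2,3) (1,2) [ray(1,-1) blocked at (4,3); ray(-1,-1) blocked at (1,2)]
  WR@(4,3): attacks (4,4) (4,2) (4,1) (4,0) (3,3) (2,3) (1,3) (0,3) [ray(0,-1) blocked at (4,0)]
Union (18 distinct): (0,0) (0,1) (0,2) (0,3) (1,1) (1,2) (1,3) (2,0) (2,1) (2,2) (2,3) (3,2) (3,3) (4,0) (4,1) (4,2) (4,3) (4,4)

Answer: 18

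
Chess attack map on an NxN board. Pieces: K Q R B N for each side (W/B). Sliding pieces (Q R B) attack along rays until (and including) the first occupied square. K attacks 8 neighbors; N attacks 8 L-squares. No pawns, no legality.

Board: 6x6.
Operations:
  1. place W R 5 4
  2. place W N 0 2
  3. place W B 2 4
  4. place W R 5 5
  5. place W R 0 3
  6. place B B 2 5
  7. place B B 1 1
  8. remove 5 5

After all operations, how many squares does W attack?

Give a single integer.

Answer: 21

Derivation:
Op 1: place WR@(5,4)
Op 2: place WN@(0,2)
Op 3: place WB@(2,4)
Op 4: place WR@(5,5)
Op 5: place WR@(0,3)
Op 6: place BB@(2,5)
Op 7: place BB@(1,1)
Op 8: remove (5,5)
Per-piece attacks for W:
  WN@(0,2): attacks (1,4) (2,3) (1,0) (2,1)
  WR@(0,3): attacks (0,4) (0,5) (0,2) (1,3) (2,3) (3,3) (4,3) (5,3) [ray(0,-1) blocked at (0,2)]
  WB@(2,4): attacks (3,5) (3,3) (4,2) (5,1) (1,5) (1,3) (0,2) [ray(-1,-1) blocked at (0,2)]
  WR@(5,4): attacks (5,5) (5,3) (5,2) (5,1) (5,0) (4,4) (3,4) (2,4) [ray(-1,0) blocked at (2,4)]
Union (21 distinct): (0,2) (0,4) (0,5) (1,0) (1,3) (1,4) (1,5) (2,1) (2,3) (2,4) (3,3) (3,4) (3,5) (4,2) (4,3) (4,4) (5,0) (5,1) (5,2) (5,3) (5,5)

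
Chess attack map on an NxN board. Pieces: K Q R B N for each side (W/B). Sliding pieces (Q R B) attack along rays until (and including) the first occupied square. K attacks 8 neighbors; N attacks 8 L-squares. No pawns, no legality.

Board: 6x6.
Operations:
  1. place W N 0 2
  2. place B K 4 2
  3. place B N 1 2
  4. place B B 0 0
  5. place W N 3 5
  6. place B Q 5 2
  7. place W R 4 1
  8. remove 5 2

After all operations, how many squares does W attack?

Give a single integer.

Op 1: place WN@(0,2)
Op 2: place BK@(4,2)
Op 3: place BN@(1,2)
Op 4: place BB@(0,0)
Op 5: place WN@(3,5)
Op 6: place BQ@(5,2)
Op 7: place WR@(4,1)
Op 8: remove (5,2)
Per-piece attacks for W:
  WN@(0,2): attacks (1,4) (2,3) (1,0) (2,1)
  WN@(3,5): attacks (4,3) (5,4) (2,3) (1,4)
  WR@(4,1): attacks (4,2) (4,0) (5,1) (3,1) (2,1) (1,1) (0,1) [ray(0,1) blocked at (4,2)]
Union (12 distinct): (0,1) (1,0) (1,1) (1,4) (2,1) (2,3) (3,1) (4,0) (4,2) (4,3) (5,1) (5,4)

Answer: 12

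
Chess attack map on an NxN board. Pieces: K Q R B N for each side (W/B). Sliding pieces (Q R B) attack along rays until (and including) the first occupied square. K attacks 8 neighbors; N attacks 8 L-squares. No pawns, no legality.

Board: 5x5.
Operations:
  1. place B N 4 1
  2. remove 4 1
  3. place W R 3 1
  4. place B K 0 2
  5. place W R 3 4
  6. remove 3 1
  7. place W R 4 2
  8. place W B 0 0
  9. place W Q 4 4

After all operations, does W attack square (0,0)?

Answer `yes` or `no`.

Answer: yes

Derivation:
Op 1: place BN@(4,1)
Op 2: remove (4,1)
Op 3: place WR@(3,1)
Op 4: place BK@(0,2)
Op 5: place WR@(3,4)
Op 6: remove (3,1)
Op 7: place WR@(4,2)
Op 8: place WB@(0,0)
Op 9: place WQ@(4,4)
Per-piece attacks for W:
  WB@(0,0): attacks (1,1) (2,2) (3,3) (4,4) [ray(1,1) blocked at (4,4)]
  WR@(3,4): attacks (3,3) (3,2) (3,1) (3,0) (4,4) (2,4) (1,4) (0,4) [ray(1,0) blocked at (4,4)]
  WR@(4,2): attacks (4,3) (4,4) (4,1) (4,0) (3,2) (2,2) (1,2) (0,2) [ray(0,1) blocked at (4,4); ray(-1,0) blocked at (0,2)]
  WQ@(4,4): attacks (4,3) (4,2) (3,4) (3,3) (2,2) (1,1) (0,0) [ray(0,-1) blocked at (4,2); ray(-1,0) blocked at (3,4); ray(-1,-1) blocked at (0,0)]
W attacks (0,0): yes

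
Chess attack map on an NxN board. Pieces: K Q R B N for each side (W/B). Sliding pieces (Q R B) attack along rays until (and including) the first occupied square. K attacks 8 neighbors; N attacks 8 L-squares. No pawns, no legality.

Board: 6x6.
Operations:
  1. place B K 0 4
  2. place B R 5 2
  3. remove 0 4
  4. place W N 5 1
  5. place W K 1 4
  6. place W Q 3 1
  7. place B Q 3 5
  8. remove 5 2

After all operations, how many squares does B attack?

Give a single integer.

Op 1: place BK@(0,4)
Op 2: place BR@(5,2)
Op 3: remove (0,4)
Op 4: place WN@(5,1)
Op 5: place WK@(1,4)
Op 6: place WQ@(3,1)
Op 7: place BQ@(3,5)
Op 8: remove (5,2)
Per-piece attacks for B:
  BQ@(3,5): attacks (3,4) (3,3) (3,2) (3,1) (4,5) (5,5) (2,5) (1,5) (0,5) (4,4) (5,3) (2,4) (1,3) (0,2) [ray(0,-1) blocked at (3,1)]
Union (14 distinct): (0,2) (0,5) (1,3) (1,5) (2,4) (2,5) (3,1) (3,2) (3,3) (3,4) (4,4) (4,5) (5,3) (5,5)

Answer: 14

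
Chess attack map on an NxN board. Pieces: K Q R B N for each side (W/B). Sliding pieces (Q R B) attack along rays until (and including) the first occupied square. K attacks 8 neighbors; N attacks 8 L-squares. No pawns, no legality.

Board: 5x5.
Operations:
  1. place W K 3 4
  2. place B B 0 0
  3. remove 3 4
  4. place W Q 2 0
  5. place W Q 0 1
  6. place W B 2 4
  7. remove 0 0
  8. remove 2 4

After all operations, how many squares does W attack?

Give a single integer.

Answer: 17

Derivation:
Op 1: place WK@(3,4)
Op 2: place BB@(0,0)
Op 3: remove (3,4)
Op 4: place WQ@(2,0)
Op 5: place WQ@(0,1)
Op 6: place WB@(2,4)
Op 7: remove (0,0)
Op 8: remove (2,4)
Per-piece attacks for W:
  WQ@(0,1): attacks (0,2) (0,3) (0,4) (0,0) (1,1) (2,1) (3,1) (4,1) (1,2) (2,3) (3,4) (1,0)
  WQ@(2,0): attacks (2,1) (2,2) (2,3) (2,4) (3,0) (4,0) (1,0) (0,0) (3,1) (4,2) (1,1) (0,2)
Union (17 distinct): (0,0) (0,2) (0,3) (0,4) (1,0) (1,1) (1,2) (2,1) (2,2) (2,3) (2,4) (3,0) (3,1) (3,4) (4,0) (4,1) (4,2)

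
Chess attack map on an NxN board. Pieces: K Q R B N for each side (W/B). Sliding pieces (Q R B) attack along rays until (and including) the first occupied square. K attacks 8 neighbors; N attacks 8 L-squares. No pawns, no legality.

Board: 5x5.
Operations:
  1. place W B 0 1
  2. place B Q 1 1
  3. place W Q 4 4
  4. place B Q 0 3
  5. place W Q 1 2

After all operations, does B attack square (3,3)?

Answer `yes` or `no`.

Op 1: place WB@(0,1)
Op 2: place BQ@(1,1)
Op 3: place WQ@(4,4)
Op 4: place BQ@(0,3)
Op 5: place WQ@(1,2)
Per-piece attacks for B:
  BQ@(0,3): attacks (0,4) (0,2) (0,1) (1,3) (2,3) (3,3) (4,3) (1,4) (1,2) [ray(0,-1) blocked at (0,1); ray(1,-1) blocked at (1,2)]
  BQ@(1,1): attacks (1,2) (1,0) (2,1) (3,1) (4,1) (0,1) (2,2) (3,3) (4,4) (2,0) (0,2) (0,0) [ray(0,1) blocked at (1,2); ray(-1,0) blocked at (0,1); ray(1,1) blocked at (4,4)]
B attacks (3,3): yes

Answer: yes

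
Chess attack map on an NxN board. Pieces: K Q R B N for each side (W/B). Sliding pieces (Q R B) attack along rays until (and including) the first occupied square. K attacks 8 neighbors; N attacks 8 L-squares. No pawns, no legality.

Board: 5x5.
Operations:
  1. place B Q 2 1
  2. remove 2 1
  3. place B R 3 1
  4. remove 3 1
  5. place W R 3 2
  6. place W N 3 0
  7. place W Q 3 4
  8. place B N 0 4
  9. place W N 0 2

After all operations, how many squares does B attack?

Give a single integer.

Op 1: place BQ@(2,1)
Op 2: remove (2,1)
Op 3: place BR@(3,1)
Op 4: remove (3,1)
Op 5: place WR@(3,2)
Op 6: place WN@(3,0)
Op 7: place WQ@(3,4)
Op 8: place BN@(0,4)
Op 9: place WN@(0,2)
Per-piece attacks for B:
  BN@(0,4): attacks (1,2) (2,3)
Union (2 distinct): (1,2) (2,3)

Answer: 2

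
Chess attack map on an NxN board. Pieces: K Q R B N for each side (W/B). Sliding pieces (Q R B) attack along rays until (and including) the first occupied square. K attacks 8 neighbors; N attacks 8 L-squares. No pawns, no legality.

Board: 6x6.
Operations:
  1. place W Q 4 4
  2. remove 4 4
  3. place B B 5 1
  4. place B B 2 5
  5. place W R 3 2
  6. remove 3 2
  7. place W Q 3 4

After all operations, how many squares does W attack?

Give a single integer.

Op 1: place WQ@(4,4)
Op 2: remove (4,4)
Op 3: place BB@(5,1)
Op 4: place BB@(2,5)
Op 5: place WR@(3,2)
Op 6: remove (3,2)
Op 7: place WQ@(3,4)
Per-piece attacks for W:
  WQ@(3,4): attacks (3,5) (3,3) (3,2) (3,1) (3,0) (4,4) (5,4) (2,4) (1,4) (0,4) (4,5) (4,3) (5,2) (2,5) (2,3) (1,2) (0,1) [ray(-1,1) blocked at (2,5)]
Union (17 distinct): (0,1) (0,4) (1,2) (1,4) (2,3) (2,4) (2,5) (3,0) (3,1) (3,2) (3,3) (3,5) (4,3) (4,4) (4,5) (5,2) (5,4)

Answer: 17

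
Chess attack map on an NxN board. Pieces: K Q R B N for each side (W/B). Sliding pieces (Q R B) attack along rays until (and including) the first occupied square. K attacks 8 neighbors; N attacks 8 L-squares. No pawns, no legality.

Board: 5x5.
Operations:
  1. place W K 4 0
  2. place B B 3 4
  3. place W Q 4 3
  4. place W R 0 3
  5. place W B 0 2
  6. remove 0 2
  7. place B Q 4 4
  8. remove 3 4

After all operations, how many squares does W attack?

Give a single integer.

Op 1: place WK@(4,0)
Op 2: place BB@(3,4)
Op 3: place WQ@(4,3)
Op 4: place WR@(0,3)
Op 5: place WB@(0,2)
Op 6: remove (0,2)
Op 7: place BQ@(4,4)
Op 8: remove (3,4)
Per-piece attacks for W:
  WR@(0,3): attacks (0,4) (0,2) (0,1) (0,0) (1,3) (2,3) (3,3) (4,3) [ray(1,0) blocked at (4,3)]
  WK@(4,0): attacks (4,1) (3,0) (3,1)
  WQ@(4,3): attacks (4,4) (4,2) (4,1) (4,0) (3,3) (2,3) (1,3) (0,3) (3,4) (3,2) (2,1) (1,0) [ray(0,1) blocked at (4,4); ray(0,-1) blocked at (4,0); ray(-1,0) blocked at (0,3)]
Union (19 distinct): (0,0) (0,1) (0,2) (0,3) (0,4) (1,0) (1,3) (2,1) (2,3) (3,0) (3,1) (3,2) (3,3) (3,4) (4,0) (4,1) (4,2) (4,3) (4,4)

Answer: 19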